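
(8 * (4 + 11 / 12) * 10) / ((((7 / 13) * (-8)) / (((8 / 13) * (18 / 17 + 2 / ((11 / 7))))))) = -131.01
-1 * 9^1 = -9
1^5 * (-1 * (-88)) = 88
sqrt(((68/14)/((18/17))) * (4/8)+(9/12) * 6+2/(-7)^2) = sqrt(3014)/21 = 2.61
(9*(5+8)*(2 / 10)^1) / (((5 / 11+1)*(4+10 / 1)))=1.15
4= 4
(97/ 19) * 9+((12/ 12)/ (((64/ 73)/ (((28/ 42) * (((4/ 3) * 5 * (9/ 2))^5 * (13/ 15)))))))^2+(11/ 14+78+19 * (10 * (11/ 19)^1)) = 68218414966468689/ 266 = 256460206640859.73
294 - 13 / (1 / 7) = 203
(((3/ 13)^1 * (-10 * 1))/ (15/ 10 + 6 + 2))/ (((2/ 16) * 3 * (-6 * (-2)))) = -40/ 741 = -0.05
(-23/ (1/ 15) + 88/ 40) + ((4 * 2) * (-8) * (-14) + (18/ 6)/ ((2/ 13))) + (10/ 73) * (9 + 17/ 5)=419311/ 730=574.40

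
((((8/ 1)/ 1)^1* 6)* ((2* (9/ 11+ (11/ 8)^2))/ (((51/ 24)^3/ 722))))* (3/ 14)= 4192.79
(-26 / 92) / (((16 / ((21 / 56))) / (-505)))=19695 / 5888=3.34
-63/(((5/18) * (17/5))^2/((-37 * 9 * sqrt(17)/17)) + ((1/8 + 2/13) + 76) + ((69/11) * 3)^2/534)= -4423641826575339642410136/5402600648561822589679669 - 154001547811114187184 * sqrt(17)/5402600648561822589679669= -0.82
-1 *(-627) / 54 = 11.61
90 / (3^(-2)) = 810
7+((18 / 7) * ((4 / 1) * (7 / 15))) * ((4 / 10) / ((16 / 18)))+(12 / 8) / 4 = 1907 / 200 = 9.54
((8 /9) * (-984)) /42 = -1312 /63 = -20.83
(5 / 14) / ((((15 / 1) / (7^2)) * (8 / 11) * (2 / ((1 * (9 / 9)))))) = 77 / 96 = 0.80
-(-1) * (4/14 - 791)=-790.71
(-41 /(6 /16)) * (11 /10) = -1804 /15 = -120.27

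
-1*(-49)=49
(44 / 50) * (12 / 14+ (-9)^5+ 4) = -9092798 / 175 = -51958.85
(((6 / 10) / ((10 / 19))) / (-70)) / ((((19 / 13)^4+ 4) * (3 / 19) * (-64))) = 10310521 / 54782560000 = 0.00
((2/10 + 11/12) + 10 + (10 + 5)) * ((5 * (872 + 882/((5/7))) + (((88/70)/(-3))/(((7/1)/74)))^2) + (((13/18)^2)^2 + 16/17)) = 1771706017577969831/6427208088000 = 275657.17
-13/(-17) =13/17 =0.76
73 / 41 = 1.78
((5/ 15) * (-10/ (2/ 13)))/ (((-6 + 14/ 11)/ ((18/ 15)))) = 11/ 2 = 5.50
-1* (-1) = 1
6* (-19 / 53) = -114 / 53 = -2.15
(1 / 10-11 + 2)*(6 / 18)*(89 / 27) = -7921 / 810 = -9.78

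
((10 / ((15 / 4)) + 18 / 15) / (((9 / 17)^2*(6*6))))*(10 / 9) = 8381 / 19683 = 0.43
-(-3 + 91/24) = -19/24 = -0.79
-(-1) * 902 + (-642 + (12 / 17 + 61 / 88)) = 391053 / 1496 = 261.40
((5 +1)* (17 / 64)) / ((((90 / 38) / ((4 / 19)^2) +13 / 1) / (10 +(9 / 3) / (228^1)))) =38811 / 161576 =0.24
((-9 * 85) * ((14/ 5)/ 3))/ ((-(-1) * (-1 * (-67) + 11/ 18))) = -12852/ 1217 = -10.56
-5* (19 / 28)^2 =-1805 / 784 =-2.30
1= 1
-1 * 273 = -273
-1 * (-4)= 4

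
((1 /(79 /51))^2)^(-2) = 38950081 /6765201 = 5.76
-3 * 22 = -66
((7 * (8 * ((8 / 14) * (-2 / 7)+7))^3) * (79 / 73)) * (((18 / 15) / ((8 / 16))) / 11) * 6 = 21897471283200 / 13496021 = 1622513.13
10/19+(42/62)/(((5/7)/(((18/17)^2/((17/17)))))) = 1352882/851105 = 1.59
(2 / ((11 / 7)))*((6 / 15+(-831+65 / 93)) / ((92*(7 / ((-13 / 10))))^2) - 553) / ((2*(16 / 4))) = -666549630611 / 7576338000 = -87.98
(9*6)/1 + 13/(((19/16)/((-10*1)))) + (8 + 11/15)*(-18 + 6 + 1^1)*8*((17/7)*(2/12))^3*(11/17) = -233454251/2639385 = -88.45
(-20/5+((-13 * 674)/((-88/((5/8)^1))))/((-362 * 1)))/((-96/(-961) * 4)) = -510868561/48930816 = -10.44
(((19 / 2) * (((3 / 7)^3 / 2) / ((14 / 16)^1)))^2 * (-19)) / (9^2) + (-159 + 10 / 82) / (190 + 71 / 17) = -671801474222 / 780213932141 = -0.86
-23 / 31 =-0.74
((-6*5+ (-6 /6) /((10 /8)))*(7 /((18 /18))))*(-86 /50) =46354 /125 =370.83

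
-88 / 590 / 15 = -0.01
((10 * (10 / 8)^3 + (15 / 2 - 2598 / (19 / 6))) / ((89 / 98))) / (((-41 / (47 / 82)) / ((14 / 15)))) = 7776464101 / 682217040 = 11.40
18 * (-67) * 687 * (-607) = 502912854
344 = 344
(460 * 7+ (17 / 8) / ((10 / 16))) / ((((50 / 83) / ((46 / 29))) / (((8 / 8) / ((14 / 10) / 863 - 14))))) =-26552225639 / 43792175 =-606.32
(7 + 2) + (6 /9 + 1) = 32 /3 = 10.67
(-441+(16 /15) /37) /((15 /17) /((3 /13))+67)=-4160563 /668220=-6.23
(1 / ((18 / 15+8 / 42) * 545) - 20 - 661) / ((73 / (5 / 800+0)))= -10837413 / 185875520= -0.06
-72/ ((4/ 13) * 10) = -117/ 5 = -23.40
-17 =-17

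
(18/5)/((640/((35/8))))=63/2560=0.02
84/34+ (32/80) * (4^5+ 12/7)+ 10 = 50308/119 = 422.76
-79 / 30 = -2.63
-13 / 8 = -1.62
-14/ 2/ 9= -7/ 9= -0.78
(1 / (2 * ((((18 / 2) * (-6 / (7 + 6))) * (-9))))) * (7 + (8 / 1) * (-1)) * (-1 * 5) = 65 / 972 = 0.07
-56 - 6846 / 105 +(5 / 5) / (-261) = -158171 / 1305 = -121.20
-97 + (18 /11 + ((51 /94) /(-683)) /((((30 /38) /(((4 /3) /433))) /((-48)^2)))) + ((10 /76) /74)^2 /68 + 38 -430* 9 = -3927.37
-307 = -307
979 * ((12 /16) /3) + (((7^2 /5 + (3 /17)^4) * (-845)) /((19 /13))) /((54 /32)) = -533552762605 /171385092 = -3113.18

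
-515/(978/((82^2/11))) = -1731430/5379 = -321.89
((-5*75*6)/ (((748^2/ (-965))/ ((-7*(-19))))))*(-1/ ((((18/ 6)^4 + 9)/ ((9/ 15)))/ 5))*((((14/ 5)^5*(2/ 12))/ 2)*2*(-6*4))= 10354053192/ 874225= 11843.69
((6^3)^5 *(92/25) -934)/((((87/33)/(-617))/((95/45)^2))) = -105984323967208567694/58725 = -1804756474537395.79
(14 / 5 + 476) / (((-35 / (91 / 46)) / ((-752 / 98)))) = 835848 / 4025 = 207.66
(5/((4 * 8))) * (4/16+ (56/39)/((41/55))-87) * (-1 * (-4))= -2712665/51168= -53.01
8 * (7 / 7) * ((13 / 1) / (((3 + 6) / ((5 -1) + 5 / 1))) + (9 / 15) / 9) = 1568 / 15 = 104.53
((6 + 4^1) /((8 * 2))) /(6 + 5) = 5 /88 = 0.06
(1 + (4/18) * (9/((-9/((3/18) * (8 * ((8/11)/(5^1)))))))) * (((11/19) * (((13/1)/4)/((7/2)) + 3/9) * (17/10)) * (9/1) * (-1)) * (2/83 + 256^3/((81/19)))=-2419593589165991/57481650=-42093321.77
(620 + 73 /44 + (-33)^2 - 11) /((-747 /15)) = -373925 /10956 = -34.13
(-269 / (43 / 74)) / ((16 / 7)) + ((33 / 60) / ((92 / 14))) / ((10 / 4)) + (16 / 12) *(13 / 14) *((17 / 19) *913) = 63839771803 / 78922200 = 808.89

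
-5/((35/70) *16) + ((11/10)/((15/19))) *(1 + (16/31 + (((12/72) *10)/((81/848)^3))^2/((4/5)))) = 301157170363753327610443/47278704406919400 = 6369827.05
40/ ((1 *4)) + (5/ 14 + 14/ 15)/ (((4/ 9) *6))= 5871/ 560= 10.48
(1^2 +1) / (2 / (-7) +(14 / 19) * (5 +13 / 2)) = 266 / 1089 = 0.24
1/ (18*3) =1/ 54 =0.02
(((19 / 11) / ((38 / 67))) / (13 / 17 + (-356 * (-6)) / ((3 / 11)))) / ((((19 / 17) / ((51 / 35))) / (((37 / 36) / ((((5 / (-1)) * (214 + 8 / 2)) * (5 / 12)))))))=-12179327 / 10617073659500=-0.00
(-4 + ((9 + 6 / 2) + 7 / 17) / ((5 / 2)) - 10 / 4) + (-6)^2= 5859 / 170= 34.46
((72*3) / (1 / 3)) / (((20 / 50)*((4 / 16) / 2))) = 12960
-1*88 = -88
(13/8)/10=13/80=0.16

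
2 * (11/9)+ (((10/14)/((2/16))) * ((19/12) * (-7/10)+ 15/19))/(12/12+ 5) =5125/2394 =2.14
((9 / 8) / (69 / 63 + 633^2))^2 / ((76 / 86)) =1536003 / 172194539103131648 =0.00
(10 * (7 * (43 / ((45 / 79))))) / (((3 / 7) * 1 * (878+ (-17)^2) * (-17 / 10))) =-3329060 / 535653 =-6.21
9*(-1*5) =-45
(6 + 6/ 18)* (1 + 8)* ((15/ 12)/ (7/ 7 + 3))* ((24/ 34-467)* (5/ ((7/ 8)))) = -11295975/ 238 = -47462.08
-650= -650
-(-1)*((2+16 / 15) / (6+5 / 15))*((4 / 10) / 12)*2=46 / 1425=0.03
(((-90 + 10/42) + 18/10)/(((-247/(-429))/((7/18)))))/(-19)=50798/16245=3.13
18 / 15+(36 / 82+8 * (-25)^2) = 1025336 / 205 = 5001.64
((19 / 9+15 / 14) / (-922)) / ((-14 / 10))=2005 / 813204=0.00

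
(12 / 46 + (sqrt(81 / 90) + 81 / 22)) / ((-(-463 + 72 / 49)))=147*sqrt(10) / 226150 + 19551 / 2288638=0.01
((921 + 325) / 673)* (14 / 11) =17444 / 7403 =2.36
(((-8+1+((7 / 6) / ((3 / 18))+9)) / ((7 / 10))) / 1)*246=22140 / 7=3162.86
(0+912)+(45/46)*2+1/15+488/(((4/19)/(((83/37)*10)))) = 675426806/12765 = 52912.40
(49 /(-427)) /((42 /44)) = -22 /183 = -0.12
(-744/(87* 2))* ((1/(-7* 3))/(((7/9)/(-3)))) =-1116/1421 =-0.79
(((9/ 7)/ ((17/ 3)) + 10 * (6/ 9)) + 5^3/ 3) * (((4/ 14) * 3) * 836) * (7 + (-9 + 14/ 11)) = -21080576/ 833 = -25306.81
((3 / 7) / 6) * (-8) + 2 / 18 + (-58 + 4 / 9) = -3655 / 63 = -58.02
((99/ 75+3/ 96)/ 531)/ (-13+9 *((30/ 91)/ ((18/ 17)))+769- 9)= 98371/ 28984953600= 0.00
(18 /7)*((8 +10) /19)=324 /133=2.44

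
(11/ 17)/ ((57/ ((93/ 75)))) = 341/ 24225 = 0.01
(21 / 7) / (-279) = -1 / 93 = -0.01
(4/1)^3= 64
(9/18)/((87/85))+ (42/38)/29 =1741/3306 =0.53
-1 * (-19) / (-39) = -19 / 39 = -0.49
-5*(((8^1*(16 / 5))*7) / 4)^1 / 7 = -32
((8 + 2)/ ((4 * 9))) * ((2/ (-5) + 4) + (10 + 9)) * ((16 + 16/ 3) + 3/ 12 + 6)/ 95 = 37403/ 20520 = 1.82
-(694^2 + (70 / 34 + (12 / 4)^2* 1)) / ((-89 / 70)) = 6440000 / 17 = 378823.53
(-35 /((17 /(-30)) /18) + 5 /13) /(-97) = -11.47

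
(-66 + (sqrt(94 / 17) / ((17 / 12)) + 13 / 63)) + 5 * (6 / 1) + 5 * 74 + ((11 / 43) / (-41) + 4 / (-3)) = 12 * sqrt(1598) / 289 + 36971180 / 111069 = 334.53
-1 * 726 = -726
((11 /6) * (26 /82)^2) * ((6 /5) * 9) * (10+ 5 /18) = 68783 /3362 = 20.46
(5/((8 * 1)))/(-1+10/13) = -65/24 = -2.71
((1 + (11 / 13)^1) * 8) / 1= 192 / 13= 14.77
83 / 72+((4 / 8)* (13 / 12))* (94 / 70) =2369 / 1260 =1.88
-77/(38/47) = -3619/38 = -95.24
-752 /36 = -188 /9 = -20.89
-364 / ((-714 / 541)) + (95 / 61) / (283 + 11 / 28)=453904798 / 1645719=275.81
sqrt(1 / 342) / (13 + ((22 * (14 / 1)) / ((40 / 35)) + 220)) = sqrt(38) / 57285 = 0.00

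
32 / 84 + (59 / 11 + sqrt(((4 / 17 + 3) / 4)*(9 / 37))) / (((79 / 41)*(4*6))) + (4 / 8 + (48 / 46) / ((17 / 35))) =41*sqrt(34595) / 795056 + 59847125 / 19027624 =3.15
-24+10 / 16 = -187 / 8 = -23.38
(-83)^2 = 6889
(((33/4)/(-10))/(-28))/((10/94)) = 1551/5600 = 0.28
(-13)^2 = 169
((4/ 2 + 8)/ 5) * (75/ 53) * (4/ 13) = 600/ 689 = 0.87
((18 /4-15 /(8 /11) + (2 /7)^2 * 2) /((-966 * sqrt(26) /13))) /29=0.00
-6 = -6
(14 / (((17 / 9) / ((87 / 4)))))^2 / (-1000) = -30041361 / 1156000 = -25.99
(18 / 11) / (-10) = -9 / 55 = -0.16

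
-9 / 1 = -9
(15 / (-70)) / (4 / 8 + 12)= -3 / 175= -0.02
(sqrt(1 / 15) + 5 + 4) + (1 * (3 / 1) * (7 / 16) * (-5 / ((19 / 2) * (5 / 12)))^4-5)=sqrt(15) / 15 + 956740 / 130321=7.60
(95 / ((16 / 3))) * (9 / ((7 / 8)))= 2565 / 14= 183.21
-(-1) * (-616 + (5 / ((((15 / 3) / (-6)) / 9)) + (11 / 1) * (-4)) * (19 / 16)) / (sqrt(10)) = -5859 * sqrt(10) / 80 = -231.60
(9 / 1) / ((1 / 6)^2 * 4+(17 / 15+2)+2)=1.72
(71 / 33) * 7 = 497 / 33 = 15.06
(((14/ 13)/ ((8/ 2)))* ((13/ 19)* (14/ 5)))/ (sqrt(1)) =49/ 95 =0.52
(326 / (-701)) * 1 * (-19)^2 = -117686 / 701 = -167.88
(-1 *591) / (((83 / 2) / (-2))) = 2364 / 83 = 28.48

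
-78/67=-1.16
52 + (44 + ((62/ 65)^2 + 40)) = 578444/ 4225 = 136.91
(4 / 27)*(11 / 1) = 44 / 27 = 1.63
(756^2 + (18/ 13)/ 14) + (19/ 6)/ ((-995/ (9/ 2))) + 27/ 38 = 3932984732577/ 6881420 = 571536.80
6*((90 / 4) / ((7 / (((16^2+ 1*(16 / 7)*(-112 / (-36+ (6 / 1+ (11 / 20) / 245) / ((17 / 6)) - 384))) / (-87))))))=-22331413760 / 392574189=-56.88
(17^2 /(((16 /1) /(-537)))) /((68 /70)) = -319515 /32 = -9984.84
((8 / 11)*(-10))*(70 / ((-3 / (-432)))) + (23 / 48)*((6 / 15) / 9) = -870911747 / 11880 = -73309.07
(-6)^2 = 36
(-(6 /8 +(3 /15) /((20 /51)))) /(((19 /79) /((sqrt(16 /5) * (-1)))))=9954 * sqrt(5) /2375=9.37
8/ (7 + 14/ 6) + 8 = 62/ 7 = 8.86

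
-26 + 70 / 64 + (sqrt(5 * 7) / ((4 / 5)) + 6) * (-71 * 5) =-1775 * sqrt(35) / 4 - 68957 / 32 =-4780.17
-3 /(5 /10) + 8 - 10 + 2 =-6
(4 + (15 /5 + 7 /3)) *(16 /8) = 56 /3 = 18.67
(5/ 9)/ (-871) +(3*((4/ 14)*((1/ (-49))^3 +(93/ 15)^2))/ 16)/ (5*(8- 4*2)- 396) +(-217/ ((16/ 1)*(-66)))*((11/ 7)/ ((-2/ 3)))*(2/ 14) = -8525512420339/ 113621262955200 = -0.08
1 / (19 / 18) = 18 / 19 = 0.95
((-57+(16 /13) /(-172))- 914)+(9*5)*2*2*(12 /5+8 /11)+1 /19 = -47672356 /116831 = -408.05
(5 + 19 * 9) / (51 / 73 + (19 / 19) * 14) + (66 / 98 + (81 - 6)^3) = 22181586836 / 52577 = 421887.65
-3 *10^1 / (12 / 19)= -95 / 2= -47.50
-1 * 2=-2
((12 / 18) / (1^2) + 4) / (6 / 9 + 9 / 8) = 112 / 43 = 2.60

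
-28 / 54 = -14 / 27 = -0.52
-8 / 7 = -1.14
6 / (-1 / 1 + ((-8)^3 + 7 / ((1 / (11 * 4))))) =-6 / 205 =-0.03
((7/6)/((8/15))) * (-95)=-3325/16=-207.81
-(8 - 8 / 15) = -112 / 15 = -7.47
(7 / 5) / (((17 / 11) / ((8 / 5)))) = 616 / 425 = 1.45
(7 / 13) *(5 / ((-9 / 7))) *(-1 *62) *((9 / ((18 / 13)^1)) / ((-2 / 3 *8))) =-7595 / 48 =-158.23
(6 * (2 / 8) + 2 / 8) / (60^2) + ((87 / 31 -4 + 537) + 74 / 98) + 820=29672895433 / 21873600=1356.56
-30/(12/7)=-35/2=-17.50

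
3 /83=0.04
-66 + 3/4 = -261/4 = -65.25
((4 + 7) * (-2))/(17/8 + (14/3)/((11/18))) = -1936/859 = -2.25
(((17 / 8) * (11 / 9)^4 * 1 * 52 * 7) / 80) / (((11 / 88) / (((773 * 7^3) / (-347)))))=-6005299453153 / 45533340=-131887.96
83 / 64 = 1.30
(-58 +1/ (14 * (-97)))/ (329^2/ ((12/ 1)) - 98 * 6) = -1602/ 232897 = -0.01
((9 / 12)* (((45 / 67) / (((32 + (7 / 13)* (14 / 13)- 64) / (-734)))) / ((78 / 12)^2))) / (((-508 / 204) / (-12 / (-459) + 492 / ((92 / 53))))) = -366082133 / 11546713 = -31.70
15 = 15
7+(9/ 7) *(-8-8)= -95/ 7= -13.57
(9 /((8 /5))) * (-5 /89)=-225 /712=-0.32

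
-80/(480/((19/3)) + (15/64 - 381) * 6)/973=48640/1306693269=0.00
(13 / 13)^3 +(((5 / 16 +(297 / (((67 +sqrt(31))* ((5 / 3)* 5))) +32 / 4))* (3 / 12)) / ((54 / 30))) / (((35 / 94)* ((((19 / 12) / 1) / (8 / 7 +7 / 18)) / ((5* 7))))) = 24067158397 / 213449040- 99781* sqrt(31) / 988190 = 112.19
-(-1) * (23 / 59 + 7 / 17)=804 / 1003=0.80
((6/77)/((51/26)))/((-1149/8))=-416/1504041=-0.00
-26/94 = -13/47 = -0.28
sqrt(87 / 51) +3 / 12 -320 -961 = -5123 / 4 +sqrt(493) / 17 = -1279.44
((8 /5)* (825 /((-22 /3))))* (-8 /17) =1440 /17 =84.71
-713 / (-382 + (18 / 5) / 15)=17825 / 9544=1.87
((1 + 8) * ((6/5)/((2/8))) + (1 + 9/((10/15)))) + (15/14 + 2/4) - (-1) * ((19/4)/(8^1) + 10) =78249/1120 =69.87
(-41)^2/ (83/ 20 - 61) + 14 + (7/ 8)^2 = -1077215/ 72768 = -14.80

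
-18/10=-9/5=-1.80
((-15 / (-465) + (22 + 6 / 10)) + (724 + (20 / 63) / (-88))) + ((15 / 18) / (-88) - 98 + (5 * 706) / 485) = 655.90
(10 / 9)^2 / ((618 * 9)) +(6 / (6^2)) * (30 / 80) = 226061 / 3604176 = 0.06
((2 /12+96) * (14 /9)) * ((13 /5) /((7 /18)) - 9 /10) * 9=7789.50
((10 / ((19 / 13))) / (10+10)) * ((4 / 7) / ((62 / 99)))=1287 / 4123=0.31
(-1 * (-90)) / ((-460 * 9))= -1 / 46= -0.02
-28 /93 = -0.30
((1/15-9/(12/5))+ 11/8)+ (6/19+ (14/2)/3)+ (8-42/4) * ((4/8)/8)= 561/3040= 0.18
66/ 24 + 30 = 32.75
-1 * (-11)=11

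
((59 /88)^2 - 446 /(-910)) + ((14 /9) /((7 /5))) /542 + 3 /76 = 160204386907 /163283440320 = 0.98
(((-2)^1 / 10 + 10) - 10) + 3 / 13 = 2 / 65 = 0.03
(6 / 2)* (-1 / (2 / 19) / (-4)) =57 / 8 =7.12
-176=-176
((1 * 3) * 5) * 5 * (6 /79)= 5.70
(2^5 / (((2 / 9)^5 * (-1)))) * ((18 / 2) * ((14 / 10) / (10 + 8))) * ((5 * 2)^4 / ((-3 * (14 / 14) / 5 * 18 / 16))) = 612360000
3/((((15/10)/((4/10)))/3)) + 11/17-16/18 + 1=2416/765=3.16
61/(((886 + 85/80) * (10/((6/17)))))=976/402135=0.00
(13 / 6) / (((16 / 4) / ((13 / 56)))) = 169 / 1344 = 0.13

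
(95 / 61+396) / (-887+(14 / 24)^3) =-41905728 / 93475973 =-0.45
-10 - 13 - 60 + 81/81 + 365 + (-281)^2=79244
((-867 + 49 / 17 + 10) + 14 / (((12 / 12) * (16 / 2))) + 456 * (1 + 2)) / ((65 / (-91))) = -245441 / 340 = -721.89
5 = 5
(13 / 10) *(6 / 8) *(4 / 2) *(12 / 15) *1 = 39 / 25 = 1.56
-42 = -42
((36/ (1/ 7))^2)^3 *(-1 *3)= -768288795144192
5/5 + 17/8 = 25/8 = 3.12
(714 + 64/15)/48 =5387/360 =14.96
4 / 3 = 1.33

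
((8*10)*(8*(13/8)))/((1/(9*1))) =9360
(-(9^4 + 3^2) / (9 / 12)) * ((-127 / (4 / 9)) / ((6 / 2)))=834390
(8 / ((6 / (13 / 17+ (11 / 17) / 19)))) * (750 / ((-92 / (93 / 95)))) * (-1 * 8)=9597600 / 141151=68.00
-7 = -7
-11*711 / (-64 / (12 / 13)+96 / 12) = 23463 / 184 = 127.52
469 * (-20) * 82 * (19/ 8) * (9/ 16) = -1027549.69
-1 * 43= -43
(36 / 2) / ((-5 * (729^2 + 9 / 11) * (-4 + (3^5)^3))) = -11 / 23300466136550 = -0.00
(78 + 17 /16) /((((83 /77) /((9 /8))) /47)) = 41202315 /10624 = 3878.23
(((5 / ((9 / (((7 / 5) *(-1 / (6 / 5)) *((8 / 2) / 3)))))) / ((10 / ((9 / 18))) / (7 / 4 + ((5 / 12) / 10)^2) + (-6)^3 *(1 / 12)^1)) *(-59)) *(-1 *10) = 20835850 / 269001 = 77.46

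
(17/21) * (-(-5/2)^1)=85/42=2.02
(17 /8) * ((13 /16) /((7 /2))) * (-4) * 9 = -1989 /112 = -17.76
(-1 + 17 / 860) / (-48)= 281 / 13760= 0.02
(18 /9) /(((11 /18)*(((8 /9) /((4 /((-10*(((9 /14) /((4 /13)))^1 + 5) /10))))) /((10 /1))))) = -90720 /4367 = -20.77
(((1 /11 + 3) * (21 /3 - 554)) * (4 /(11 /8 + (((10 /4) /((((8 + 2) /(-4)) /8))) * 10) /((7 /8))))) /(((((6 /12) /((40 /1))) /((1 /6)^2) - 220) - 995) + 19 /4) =-20829760 /335556177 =-0.06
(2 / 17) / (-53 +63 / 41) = -0.00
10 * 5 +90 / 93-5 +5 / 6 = 8705 / 186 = 46.80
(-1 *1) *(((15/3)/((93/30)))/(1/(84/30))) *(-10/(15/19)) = 5320/93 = 57.20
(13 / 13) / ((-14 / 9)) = -9 / 14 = -0.64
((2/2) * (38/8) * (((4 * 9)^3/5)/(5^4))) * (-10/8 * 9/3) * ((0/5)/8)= 0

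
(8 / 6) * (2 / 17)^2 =16 / 867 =0.02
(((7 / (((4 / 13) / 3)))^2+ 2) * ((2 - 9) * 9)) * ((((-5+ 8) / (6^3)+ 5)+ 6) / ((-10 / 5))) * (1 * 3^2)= 3724992999 / 256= 14550753.90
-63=-63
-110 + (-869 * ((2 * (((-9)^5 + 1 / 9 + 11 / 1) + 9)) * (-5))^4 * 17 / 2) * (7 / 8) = -5148434915490801955197100721710 / 6561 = -784702776328425842889361500.00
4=4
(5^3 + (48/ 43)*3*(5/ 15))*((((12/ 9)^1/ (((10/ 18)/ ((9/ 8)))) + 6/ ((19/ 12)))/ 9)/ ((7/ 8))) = 2971804/ 28595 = 103.93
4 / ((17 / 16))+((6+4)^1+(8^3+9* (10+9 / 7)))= 74653 / 119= 627.34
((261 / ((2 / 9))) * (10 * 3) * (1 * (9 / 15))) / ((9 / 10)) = 23490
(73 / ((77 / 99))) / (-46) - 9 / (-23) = -531 / 322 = -1.65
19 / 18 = 1.06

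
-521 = -521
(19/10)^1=19/10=1.90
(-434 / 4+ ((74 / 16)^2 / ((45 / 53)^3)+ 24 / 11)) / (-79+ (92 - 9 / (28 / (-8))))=-32050096799 / 6992568000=-4.58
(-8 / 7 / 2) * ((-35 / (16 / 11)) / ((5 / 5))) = 55 / 4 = 13.75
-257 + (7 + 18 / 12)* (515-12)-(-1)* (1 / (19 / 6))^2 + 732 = 3429933 / 722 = 4750.60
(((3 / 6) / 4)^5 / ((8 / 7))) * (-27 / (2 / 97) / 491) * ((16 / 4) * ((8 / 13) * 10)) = -91665 / 52289536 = -0.00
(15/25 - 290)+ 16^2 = -167/5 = -33.40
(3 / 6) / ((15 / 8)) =4 / 15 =0.27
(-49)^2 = 2401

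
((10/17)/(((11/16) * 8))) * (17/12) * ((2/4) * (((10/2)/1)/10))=5/132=0.04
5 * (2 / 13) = 10 / 13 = 0.77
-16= -16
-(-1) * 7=7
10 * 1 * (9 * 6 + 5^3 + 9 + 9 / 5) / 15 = 1898 / 15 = 126.53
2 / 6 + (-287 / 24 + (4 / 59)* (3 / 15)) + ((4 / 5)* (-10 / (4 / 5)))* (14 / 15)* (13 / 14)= -143569 / 7080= -20.28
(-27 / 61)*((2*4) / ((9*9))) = -8 / 183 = -0.04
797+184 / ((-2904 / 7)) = 289150 / 363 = 796.56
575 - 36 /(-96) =4603 /8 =575.38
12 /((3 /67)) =268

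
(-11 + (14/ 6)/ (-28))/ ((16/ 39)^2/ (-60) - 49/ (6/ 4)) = 0.34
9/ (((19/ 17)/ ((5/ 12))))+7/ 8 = 4.23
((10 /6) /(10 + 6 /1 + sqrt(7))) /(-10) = -8 /747 + sqrt(7) /1494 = -0.01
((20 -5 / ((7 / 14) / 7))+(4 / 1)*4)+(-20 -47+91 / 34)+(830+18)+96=28753 / 34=845.68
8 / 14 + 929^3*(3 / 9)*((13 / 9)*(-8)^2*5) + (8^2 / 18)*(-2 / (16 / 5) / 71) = 1657665356816528 / 13419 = 123531213713.13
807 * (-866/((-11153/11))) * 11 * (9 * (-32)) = -24353942976/11153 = -2183622.61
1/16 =0.06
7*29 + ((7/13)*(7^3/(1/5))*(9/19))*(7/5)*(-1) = -101122/247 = -409.40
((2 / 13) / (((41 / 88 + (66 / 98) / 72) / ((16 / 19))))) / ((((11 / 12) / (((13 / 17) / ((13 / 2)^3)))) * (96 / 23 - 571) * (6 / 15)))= -0.00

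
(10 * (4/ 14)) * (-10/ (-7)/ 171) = 200/ 8379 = 0.02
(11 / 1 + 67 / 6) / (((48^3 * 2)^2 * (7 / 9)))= 19 / 32614907904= 0.00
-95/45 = -19/9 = -2.11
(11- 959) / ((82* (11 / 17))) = -8058 / 451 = -17.87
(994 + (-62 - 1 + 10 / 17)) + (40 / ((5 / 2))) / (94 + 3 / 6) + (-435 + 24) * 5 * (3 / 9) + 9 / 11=8750069 / 35343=247.58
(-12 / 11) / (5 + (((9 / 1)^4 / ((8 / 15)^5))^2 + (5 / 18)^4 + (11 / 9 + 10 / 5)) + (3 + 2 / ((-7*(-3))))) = -0.00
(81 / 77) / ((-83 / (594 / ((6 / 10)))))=-7290 / 581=-12.55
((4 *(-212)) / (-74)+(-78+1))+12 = -53.54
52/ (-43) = -52/ 43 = -1.21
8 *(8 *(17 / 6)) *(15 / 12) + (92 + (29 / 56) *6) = 27029 / 84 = 321.77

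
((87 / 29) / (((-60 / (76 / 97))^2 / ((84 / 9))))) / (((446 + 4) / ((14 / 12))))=17689 / 1428991875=0.00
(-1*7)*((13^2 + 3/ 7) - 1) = -1179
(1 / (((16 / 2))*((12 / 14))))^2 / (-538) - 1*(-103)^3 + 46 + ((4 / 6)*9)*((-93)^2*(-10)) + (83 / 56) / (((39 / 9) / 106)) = 573869.26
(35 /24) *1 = 35 /24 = 1.46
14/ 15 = 0.93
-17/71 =-0.24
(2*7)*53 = 742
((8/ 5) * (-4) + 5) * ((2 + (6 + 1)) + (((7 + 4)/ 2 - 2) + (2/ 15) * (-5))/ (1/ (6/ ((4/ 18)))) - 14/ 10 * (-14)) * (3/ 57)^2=-7357/ 18050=-0.41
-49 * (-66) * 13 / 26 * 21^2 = 713097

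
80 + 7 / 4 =327 / 4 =81.75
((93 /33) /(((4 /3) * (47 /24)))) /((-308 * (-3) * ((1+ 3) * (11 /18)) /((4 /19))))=837 /8320081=0.00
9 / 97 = 0.09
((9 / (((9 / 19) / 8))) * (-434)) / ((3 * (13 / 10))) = -659680 / 39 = -16914.87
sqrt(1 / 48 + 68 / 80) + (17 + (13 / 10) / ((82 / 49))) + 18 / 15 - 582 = -461679 / 820 + sqrt(3135) / 60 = -562.09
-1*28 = -28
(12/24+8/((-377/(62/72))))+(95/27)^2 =7069639/549666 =12.86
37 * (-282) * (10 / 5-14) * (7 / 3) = 292152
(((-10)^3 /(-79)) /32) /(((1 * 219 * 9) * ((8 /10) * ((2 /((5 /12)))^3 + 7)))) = 78125 /36620265456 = 0.00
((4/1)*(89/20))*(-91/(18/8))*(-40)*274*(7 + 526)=37849413056/9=4205490339.56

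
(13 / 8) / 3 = 0.54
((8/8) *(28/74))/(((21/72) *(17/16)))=1.22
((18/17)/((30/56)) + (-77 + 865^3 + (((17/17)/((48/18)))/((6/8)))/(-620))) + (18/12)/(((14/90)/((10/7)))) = 668520867189863/1032920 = 647214563.75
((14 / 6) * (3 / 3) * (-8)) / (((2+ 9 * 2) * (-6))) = 0.16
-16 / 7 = -2.29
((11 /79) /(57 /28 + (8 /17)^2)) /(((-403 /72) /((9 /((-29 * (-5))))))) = -57679776 /84317906725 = -0.00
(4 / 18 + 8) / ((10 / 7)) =259 / 45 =5.76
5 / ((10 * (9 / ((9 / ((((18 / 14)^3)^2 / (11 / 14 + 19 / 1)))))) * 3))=4655539 / 6377292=0.73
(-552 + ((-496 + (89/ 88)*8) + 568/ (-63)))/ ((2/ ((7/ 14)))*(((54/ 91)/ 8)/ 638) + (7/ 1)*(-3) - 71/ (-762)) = 34803484495/ 693676068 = 50.17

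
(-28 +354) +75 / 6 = 677 / 2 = 338.50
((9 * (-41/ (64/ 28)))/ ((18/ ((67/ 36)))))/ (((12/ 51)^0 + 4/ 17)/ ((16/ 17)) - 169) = 19229/ 193176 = 0.10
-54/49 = -1.10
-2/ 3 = -0.67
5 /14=0.36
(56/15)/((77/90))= 48/11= 4.36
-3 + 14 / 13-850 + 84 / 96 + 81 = -80085 / 104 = -770.05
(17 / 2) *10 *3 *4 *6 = 6120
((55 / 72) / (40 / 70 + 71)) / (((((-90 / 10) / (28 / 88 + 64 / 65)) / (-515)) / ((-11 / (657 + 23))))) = -182413 / 14172288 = -0.01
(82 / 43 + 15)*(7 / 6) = 5089 / 258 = 19.72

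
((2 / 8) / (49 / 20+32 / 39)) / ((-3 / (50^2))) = -162500 / 2551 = -63.70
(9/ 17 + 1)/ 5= 26/ 85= 0.31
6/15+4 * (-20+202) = 3642/5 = 728.40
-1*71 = -71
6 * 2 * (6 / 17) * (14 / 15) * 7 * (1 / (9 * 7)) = 112 / 255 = 0.44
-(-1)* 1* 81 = 81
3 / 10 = 0.30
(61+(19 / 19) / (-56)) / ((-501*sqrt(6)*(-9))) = 3415*sqrt(6) / 1515024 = 0.01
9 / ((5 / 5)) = 9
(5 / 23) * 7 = 35 / 23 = 1.52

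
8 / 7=1.14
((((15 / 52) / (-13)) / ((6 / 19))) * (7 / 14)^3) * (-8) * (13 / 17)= 95 / 1768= 0.05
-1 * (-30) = 30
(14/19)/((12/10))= 35/57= 0.61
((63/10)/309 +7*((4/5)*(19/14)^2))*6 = 223539/3605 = 62.01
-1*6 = -6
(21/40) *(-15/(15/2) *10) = -21/2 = -10.50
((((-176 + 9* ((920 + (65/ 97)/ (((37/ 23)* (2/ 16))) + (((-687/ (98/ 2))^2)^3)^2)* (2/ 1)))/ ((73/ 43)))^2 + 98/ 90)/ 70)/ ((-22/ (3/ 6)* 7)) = -17355743111919046580488320.00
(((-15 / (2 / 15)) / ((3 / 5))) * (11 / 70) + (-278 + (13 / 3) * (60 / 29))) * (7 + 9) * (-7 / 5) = 969524 / 145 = 6686.37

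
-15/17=-0.88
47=47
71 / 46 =1.54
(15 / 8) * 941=1764.38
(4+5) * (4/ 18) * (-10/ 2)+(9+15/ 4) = 11/ 4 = 2.75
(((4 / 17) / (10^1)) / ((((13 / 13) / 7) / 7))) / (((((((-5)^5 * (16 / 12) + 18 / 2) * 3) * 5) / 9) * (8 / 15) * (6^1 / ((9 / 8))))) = -3969 / 67853120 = -0.00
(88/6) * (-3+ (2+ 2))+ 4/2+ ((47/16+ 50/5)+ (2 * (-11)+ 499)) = 506.60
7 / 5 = 1.40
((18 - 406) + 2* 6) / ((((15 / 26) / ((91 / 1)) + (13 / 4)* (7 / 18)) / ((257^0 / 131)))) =-32026176 / 14173283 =-2.26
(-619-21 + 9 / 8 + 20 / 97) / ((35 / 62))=-1131.36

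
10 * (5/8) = 25/4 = 6.25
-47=-47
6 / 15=2 / 5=0.40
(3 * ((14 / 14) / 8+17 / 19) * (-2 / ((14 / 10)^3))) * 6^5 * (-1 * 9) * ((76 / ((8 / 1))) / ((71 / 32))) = 16271280000 / 24353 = 668142.73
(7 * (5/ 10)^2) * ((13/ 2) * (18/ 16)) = 819/ 64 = 12.80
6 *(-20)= -120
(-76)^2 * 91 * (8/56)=75088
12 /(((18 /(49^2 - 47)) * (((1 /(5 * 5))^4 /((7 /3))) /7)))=90114062500 /9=10012673611.11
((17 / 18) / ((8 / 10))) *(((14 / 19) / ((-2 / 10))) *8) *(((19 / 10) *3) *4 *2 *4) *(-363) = 2303840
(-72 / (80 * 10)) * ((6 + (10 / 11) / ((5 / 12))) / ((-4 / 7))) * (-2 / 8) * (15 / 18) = -189 / 704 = -0.27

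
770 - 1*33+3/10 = 737.30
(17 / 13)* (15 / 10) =51 / 26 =1.96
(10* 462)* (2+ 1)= 13860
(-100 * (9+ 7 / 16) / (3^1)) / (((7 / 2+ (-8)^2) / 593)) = -2763.67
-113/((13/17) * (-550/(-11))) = -1921/650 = -2.96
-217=-217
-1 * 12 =-12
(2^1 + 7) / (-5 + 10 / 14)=-21 / 10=-2.10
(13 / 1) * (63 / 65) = 63 / 5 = 12.60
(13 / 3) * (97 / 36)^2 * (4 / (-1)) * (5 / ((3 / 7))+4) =-5748899 / 2916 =-1971.50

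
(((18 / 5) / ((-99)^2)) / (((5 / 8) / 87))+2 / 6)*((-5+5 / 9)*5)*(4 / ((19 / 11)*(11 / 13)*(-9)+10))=483808 / 44649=10.84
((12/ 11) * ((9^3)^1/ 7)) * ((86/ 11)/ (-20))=-188082/ 4235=-44.41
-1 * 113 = -113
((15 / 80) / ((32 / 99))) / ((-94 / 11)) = -3267 / 48128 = -0.07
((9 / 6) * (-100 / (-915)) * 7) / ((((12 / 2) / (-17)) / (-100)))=59500 / 183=325.14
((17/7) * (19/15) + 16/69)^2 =7091569/648025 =10.94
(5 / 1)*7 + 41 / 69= 2456 / 69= 35.59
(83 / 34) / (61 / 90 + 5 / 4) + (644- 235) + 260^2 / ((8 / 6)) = 301499461 / 5899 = 51110.27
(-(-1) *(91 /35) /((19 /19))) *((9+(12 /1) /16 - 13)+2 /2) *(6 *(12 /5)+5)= -113.49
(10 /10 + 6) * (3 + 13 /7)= 34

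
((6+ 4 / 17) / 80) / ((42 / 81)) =1431 / 9520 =0.15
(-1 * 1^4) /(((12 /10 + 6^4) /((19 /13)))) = -95 /84318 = -0.00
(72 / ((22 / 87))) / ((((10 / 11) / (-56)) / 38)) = -3332448 / 5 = -666489.60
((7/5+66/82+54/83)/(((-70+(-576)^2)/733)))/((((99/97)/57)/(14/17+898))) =5899495695056/18625126047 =316.75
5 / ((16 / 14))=35 / 8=4.38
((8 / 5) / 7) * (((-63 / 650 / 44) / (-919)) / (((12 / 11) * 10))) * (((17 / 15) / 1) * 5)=17 / 59735000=0.00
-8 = -8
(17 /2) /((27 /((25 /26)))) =425 /1404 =0.30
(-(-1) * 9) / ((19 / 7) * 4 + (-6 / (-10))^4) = 39375 / 48067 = 0.82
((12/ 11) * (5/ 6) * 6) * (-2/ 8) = -15/ 11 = -1.36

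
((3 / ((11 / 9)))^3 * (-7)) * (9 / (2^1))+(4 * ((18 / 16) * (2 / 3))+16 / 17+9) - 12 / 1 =-21037901 / 45254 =-464.88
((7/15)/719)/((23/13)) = 91/248055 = 0.00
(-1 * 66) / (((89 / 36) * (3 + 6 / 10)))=-660 / 89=-7.42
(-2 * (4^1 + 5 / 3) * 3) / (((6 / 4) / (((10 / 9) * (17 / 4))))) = -2890 / 27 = -107.04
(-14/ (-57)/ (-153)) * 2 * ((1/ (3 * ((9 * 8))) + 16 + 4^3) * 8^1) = -483868/ 235467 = -2.05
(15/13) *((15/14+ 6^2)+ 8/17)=134025/3094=43.32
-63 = -63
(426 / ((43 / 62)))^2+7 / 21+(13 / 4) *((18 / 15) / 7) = 146495032003 / 388290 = 377282.53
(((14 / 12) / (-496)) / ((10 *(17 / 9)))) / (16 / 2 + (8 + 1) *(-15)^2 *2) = -21 / 684341120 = -0.00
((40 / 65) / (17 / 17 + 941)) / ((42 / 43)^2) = 1849 / 2700243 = 0.00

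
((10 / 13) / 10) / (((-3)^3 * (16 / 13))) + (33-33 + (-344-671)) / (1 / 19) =-8331121 / 432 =-19285.00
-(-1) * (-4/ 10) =-2/ 5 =-0.40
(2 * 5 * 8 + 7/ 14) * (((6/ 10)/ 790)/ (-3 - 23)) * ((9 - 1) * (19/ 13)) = -9177/ 333775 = -0.03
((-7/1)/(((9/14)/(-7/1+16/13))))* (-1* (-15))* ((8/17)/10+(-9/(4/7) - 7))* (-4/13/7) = 940.36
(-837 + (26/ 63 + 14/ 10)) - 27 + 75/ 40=-2167987/ 2520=-860.31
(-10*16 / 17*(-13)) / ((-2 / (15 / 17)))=-15600 / 289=-53.98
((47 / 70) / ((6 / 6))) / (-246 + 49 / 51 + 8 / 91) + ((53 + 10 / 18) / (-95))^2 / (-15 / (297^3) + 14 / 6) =27900961651299831 / 209056322277464150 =0.13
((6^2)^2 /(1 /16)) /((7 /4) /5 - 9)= -414720 /173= -2397.23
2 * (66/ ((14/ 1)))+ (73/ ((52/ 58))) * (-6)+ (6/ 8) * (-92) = -49878/ 91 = -548.11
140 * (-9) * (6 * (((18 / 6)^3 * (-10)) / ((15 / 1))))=136080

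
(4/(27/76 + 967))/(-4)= -76/73519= -0.00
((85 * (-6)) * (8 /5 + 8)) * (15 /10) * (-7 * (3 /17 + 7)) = 368928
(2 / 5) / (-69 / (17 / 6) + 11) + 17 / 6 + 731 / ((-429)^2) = 1172834947 / 417773070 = 2.81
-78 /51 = -26 /17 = -1.53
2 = 2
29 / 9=3.22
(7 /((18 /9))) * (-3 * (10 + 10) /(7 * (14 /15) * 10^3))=-9 /280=-0.03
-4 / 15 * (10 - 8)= -8 / 15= -0.53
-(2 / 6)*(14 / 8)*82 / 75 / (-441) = 41 / 28350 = 0.00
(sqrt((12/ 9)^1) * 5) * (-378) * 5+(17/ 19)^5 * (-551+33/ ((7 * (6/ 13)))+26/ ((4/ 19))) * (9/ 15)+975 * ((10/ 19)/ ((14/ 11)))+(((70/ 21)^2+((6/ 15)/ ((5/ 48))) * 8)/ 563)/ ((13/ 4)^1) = 570090513592318/ 2195618885775 -6300 * sqrt(3) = -10652.27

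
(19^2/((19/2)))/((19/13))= 26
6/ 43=0.14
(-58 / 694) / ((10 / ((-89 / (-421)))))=-2581 / 1460870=-0.00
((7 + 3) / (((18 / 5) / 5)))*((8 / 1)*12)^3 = 12288000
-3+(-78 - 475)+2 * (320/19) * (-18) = -22084/19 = -1162.32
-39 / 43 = -0.91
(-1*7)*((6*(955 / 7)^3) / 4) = -26662771.68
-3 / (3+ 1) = -3 / 4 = -0.75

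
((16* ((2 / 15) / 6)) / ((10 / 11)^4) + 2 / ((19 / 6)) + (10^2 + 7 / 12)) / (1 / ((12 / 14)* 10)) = 872.02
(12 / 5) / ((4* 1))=3 / 5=0.60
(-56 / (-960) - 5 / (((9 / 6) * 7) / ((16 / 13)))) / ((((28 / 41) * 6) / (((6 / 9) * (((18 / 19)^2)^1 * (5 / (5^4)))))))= -708849 / 1149785000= -0.00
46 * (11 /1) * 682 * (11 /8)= 474501.50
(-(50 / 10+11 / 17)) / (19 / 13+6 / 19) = -23712 / 7463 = -3.18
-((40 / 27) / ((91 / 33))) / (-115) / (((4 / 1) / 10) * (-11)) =-20 / 18837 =-0.00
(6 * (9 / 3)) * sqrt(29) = 18 * sqrt(29) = 96.93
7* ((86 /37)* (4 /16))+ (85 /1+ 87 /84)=93347 /1036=90.10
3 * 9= 27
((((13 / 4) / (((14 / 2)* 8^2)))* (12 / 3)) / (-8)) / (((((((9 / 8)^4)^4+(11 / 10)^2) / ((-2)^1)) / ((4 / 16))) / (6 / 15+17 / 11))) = 1911775842795520 / 4222689453043089413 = 0.00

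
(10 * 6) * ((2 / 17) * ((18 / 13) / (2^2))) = 540 / 221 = 2.44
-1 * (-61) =61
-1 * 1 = -1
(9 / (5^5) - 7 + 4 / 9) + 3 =-99919 / 28125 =-3.55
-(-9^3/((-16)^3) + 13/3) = -4.51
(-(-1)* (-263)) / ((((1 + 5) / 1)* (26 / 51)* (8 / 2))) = -4471 / 208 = -21.50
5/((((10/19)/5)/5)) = 475/2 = 237.50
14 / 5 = 2.80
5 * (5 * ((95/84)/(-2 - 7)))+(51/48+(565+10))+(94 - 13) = 1977457/3024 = 653.92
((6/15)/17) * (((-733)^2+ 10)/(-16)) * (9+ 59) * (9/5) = -96713.82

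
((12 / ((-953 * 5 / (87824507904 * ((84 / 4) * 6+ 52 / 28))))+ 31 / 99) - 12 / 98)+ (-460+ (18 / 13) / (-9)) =-1699521237830272249 / 60099039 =-28278675767.68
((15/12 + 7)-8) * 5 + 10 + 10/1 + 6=109/4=27.25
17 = 17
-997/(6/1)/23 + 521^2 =37457861/138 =271433.78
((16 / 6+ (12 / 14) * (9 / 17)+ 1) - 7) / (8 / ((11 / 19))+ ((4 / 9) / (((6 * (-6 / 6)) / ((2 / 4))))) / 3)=-305316 / 1463819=-0.21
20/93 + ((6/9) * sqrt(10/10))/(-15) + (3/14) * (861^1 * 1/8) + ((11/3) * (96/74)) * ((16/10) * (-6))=-18525041/825840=-22.43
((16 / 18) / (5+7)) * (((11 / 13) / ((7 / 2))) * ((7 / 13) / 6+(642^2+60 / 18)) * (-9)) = -235759766 / 3549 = -66429.91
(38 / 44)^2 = 361 / 484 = 0.75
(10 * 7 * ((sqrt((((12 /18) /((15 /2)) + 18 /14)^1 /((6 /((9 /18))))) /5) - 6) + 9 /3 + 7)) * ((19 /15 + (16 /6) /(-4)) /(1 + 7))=sqrt(9093) /120 + 21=21.79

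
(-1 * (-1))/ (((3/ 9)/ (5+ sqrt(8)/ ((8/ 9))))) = 27 * sqrt(2)/ 4+ 15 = 24.55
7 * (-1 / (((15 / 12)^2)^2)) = -1792 / 625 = -2.87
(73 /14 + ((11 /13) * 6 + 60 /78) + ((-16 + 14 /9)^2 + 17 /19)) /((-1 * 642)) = -61788821 /179822916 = -0.34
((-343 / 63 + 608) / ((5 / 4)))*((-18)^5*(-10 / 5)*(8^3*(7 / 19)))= 32645070323712 / 95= 343632319196.97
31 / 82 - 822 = -67373 / 82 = -821.62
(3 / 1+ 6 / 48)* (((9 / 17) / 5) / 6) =15 / 272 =0.06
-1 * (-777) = 777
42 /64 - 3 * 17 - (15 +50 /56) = -14837 /224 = -66.24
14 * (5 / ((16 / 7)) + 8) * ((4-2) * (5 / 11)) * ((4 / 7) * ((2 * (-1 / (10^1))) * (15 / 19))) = -2445 / 209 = -11.70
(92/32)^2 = 529/64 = 8.27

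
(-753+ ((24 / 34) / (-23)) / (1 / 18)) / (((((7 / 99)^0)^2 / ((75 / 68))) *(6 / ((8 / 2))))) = -7365975 / 13294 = -554.08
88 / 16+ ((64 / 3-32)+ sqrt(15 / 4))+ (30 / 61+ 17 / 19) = -26287 / 6954+ sqrt(15) / 2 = -1.84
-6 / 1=-6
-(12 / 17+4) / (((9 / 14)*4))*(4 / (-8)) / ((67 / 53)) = 7420 / 10251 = 0.72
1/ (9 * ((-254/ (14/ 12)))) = -7/ 13716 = -0.00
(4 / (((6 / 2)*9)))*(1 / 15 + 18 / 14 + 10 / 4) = 1618 / 2835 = 0.57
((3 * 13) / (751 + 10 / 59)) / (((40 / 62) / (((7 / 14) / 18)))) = 23777 / 10636560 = 0.00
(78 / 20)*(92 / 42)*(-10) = -598 / 7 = -85.43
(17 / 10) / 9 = 0.19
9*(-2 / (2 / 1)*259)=-2331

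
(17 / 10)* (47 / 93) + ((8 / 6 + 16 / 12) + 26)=9153 / 310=29.53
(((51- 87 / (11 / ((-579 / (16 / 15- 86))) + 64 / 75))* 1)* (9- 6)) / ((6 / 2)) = 58119 / 3694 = 15.73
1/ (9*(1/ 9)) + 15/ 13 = 2.15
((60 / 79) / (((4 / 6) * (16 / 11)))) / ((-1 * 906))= -165 / 190864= -0.00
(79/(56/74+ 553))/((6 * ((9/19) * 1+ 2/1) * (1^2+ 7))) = 55537/46223184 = 0.00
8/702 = 4/351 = 0.01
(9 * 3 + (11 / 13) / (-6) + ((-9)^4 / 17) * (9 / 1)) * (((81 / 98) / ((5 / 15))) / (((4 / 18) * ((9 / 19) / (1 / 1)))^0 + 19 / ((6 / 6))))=375956397 / 866320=433.97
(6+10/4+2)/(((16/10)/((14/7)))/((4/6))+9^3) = 35/2434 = 0.01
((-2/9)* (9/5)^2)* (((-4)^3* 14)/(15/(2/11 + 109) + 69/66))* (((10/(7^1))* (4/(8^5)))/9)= 13211/1250120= 0.01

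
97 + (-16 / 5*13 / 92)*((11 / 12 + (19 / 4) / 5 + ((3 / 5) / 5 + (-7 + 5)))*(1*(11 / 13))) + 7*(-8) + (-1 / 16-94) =-7321921 / 138000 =-53.06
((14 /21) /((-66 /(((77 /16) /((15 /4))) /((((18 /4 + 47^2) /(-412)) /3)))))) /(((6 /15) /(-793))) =-571753 /39843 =-14.35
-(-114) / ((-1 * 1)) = -114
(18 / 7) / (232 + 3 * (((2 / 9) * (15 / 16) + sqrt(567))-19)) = 202320 / 11532031-31104 * sqrt(7) / 11532031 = 0.01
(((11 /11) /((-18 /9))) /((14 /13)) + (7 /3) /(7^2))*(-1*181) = 905 /12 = 75.42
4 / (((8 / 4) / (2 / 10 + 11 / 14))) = 69 / 35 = 1.97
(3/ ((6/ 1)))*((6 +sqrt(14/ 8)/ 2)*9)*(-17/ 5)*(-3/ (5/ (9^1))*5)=4131*sqrt(7)/ 40 +12393/ 5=2751.84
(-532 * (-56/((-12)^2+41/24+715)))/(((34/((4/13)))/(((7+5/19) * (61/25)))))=5.55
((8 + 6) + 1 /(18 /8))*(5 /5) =130 /9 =14.44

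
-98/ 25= -3.92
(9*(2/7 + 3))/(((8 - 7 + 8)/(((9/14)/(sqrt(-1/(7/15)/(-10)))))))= 69*sqrt(42)/98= 4.56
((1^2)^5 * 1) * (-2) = -2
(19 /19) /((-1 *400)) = -1 /400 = -0.00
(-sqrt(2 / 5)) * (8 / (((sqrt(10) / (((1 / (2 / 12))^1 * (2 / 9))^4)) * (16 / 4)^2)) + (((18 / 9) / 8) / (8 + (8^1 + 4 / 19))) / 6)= -128 / 405 - 19 * sqrt(10) / 36960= -0.32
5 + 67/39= 262/39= 6.72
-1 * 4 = -4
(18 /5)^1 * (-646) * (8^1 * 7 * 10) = -1302336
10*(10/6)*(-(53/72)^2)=-70225/7776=-9.03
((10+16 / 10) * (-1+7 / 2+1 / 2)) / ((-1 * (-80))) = 87 / 200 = 0.44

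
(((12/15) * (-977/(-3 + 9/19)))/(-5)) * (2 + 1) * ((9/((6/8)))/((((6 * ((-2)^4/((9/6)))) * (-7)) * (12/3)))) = 55689/44800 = 1.24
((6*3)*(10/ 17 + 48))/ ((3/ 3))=874.59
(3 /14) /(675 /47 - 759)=-47 /163324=-0.00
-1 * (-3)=3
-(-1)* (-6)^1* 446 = -2676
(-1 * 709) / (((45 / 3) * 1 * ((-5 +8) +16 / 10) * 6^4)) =-709 / 89424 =-0.01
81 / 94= 0.86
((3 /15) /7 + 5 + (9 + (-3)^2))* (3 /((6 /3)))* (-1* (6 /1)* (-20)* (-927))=-26897832 /7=-3842547.43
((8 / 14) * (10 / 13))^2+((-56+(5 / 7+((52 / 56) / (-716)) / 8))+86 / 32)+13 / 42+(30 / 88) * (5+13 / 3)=-48.91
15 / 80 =3 / 16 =0.19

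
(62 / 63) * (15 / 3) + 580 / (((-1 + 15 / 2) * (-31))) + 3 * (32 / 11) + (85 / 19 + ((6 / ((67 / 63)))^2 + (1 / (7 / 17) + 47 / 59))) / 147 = 760143591077809 / 68863577181399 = 11.04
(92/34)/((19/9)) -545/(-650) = 2.12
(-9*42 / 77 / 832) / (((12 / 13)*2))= -9 / 2816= -0.00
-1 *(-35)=35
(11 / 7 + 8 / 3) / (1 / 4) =356 / 21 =16.95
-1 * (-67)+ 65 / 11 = 802 / 11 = 72.91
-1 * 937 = -937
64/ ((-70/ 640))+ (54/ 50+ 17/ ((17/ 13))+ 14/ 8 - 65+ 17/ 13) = -5760347/ 9100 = -633.01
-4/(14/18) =-36/7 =-5.14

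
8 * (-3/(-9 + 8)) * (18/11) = 432/11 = 39.27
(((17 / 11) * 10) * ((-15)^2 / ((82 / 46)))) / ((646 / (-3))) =-77625 / 8569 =-9.06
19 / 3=6.33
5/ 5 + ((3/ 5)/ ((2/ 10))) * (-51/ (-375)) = 176/ 125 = 1.41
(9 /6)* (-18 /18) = -1.50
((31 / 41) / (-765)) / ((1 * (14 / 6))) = -31 / 73185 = -0.00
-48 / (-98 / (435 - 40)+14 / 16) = -151680 / 1981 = -76.57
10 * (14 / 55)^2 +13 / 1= 8257 / 605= 13.65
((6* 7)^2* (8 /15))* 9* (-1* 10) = -84672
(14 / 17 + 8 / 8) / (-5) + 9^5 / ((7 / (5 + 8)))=65248928 / 595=109662.06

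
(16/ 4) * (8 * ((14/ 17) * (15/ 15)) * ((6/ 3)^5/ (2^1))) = 421.65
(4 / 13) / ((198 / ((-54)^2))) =648 / 143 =4.53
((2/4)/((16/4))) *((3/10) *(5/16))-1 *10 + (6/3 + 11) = 771/256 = 3.01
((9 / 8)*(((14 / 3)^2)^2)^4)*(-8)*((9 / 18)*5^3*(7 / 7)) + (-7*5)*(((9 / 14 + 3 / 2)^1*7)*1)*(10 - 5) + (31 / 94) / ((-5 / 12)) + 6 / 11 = -351875586172285000148909 / 12363974865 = -28459746158848.65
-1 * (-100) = 100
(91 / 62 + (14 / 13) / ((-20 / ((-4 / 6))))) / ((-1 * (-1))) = 18179 / 12090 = 1.50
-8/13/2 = -4/13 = -0.31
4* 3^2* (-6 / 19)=-11.37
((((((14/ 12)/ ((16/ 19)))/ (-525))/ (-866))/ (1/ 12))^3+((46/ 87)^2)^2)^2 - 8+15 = 620752079561678167040429861668943992004152572769/ 88601555613154242832291921938223104000000000000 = 7.01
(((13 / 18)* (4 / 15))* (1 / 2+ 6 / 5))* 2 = 442 / 675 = 0.65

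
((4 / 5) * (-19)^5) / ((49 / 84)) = -118852752 / 35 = -3395792.91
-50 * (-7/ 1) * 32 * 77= 862400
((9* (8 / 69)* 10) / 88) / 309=10 / 26059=0.00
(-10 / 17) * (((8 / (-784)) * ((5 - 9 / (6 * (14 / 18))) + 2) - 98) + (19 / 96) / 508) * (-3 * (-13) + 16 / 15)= 985728146867 / 426549312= 2310.94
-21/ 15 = -1.40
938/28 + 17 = 50.50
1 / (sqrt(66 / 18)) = sqrt(33) / 11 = 0.52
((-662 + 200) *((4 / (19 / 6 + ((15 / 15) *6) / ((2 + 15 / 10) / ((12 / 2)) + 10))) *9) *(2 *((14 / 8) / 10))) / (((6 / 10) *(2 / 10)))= -7392924 / 569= -12992.84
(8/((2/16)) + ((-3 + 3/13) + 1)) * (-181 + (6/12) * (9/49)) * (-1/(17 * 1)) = 14342761/21658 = 662.24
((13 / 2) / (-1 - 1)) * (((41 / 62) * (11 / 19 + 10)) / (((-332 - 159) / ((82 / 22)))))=4392453 / 25449512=0.17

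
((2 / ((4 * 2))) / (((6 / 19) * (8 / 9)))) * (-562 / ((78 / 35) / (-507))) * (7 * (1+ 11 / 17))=357099015 / 272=1312864.03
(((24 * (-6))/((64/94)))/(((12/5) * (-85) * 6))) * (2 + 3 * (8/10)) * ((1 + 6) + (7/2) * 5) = 25333/1360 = 18.63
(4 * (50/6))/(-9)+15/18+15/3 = 115/54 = 2.13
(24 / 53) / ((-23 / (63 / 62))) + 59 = 2228795 / 37789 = 58.98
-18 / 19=-0.95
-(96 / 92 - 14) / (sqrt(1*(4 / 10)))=149*sqrt(10) / 23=20.49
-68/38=-34/19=-1.79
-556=-556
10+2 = 12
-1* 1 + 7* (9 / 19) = 44 / 19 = 2.32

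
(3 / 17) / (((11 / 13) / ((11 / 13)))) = 3 / 17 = 0.18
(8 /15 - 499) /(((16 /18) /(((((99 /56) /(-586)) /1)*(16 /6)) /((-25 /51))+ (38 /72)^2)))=-146555622743 /886032000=-165.41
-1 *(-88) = 88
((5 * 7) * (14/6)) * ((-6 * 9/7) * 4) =-2520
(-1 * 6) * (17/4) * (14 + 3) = -867/2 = -433.50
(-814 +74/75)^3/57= -226713193394176/24046875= -9427969.06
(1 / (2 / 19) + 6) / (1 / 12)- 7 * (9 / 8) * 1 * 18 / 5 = 3153 / 20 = 157.65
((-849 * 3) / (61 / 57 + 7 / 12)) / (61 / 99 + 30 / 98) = -1408526658 / 843349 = -1670.16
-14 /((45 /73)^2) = -74606 /2025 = -36.84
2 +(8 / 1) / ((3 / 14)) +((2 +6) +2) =148 / 3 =49.33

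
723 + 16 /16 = 724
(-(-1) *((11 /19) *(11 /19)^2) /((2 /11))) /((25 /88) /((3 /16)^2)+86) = 1449459 /127769452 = 0.01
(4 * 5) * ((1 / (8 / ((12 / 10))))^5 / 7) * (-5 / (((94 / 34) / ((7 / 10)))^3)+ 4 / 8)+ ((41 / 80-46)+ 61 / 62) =-32084688408036847 / 720946912000000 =-44.50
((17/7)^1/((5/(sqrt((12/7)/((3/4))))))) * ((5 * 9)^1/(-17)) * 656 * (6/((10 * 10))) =-35424 * sqrt(7)/1225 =-76.51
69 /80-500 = -39931 /80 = -499.14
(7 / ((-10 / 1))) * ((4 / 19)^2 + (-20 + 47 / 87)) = 4268467 / 314070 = 13.59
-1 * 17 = -17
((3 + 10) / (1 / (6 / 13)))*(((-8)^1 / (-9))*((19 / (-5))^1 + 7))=256 / 15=17.07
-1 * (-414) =414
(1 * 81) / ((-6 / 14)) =-189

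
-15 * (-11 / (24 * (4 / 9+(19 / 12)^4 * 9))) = 0.12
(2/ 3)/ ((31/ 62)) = 4/ 3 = 1.33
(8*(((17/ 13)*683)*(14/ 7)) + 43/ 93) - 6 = 17270473/ 1209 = 14284.92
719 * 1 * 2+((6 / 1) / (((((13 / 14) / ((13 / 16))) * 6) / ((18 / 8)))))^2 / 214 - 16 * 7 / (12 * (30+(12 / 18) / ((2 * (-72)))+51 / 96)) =8309563425671 / 5779712000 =1437.71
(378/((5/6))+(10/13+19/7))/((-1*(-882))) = 207973/401310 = 0.52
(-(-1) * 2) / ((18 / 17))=17 / 9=1.89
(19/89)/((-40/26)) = -0.14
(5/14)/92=5/1288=0.00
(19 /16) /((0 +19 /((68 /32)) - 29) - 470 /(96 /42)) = -323 /61386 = -0.01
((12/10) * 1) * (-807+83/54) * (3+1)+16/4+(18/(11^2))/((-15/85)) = -4206878/1089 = -3863.07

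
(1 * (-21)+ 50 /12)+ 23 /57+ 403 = 386.57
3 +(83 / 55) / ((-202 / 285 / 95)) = -442779 / 2222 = -199.27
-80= -80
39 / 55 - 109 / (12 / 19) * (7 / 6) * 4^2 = -1594319 / 495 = -3220.85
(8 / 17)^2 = 64 / 289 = 0.22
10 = 10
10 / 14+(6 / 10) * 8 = 193 / 35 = 5.51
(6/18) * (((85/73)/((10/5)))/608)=0.00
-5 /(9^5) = -5 /59049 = -0.00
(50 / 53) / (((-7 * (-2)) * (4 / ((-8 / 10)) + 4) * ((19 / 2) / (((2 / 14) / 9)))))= -50 / 444087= -0.00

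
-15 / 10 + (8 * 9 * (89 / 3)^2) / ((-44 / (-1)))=1438.68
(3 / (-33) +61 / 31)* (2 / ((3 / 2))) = 2560 / 1023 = 2.50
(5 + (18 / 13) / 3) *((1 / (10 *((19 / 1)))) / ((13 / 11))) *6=2343 / 16055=0.15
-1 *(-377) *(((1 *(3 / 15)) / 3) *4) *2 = 3016 / 15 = 201.07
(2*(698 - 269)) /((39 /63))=1386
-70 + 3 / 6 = -139 / 2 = -69.50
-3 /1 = -3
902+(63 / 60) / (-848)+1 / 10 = 3059919 / 3392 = 902.10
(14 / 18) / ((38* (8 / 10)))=35 / 1368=0.03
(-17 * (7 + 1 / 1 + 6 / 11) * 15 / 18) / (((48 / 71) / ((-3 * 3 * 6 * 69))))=58714515 / 88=667210.40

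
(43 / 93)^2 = 1849 / 8649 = 0.21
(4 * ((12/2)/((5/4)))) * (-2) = -192/5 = -38.40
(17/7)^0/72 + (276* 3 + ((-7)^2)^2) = 232489/72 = 3229.01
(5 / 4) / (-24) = -5 / 96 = -0.05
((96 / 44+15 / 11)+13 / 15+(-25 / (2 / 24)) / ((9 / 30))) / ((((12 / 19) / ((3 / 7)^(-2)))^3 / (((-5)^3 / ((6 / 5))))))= 66433348.62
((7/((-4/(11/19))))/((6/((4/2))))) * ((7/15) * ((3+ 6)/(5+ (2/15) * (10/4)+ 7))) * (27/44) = -3969/56240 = -0.07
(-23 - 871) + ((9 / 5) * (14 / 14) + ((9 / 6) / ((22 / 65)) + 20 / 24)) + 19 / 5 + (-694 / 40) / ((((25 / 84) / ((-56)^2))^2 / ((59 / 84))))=-558119380970501 / 412500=-1353016681.14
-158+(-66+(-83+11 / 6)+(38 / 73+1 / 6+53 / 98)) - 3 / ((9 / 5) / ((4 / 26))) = -84872243 / 279006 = -304.20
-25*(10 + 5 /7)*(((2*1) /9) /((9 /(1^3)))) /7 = -1250 /1323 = -0.94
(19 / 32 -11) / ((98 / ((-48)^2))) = -11988 / 49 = -244.65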